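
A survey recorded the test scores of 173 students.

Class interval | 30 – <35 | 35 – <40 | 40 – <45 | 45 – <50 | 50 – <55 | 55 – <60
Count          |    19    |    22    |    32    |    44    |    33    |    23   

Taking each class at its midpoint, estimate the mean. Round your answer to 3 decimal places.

45.939

Midpoints: 32.5, 37.5, 42.5, 47.5, 52.5, 57.5
Σfm = 19×32.5 + 22×37.5 + 32×42.5 + 44×47.5 + 33×52.5 + 23×57.5 = 7947.5
n = Σf = 173
Mean = 7947.5 / 173 = 45.9393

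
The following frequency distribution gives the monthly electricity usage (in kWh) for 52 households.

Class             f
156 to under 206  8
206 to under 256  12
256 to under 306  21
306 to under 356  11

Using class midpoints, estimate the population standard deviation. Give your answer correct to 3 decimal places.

Midpoints: 181, 231, 281, 331
n = 52, Σfm = 13762, mean = 264.6538
Σfm² = 3765772
Σf(m − x̄)² = Σfm² − (Σfm)²/n = 3765772 − 13762²/52 = 123605.7692
Population variance = 123605.7692 / 52 = 2377.0340
Standard deviation = √2377.0340 = 48.7548

48.755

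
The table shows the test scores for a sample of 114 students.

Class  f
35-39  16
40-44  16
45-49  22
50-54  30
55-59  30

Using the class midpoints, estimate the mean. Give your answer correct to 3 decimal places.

Midpoints: 37, 42, 47, 52, 57
Σfm = 16×37 + 16×42 + 22×47 + 30×52 + 30×57 = 5568
n = Σf = 114
Mean = 5568 / 114 = 48.8421

48.842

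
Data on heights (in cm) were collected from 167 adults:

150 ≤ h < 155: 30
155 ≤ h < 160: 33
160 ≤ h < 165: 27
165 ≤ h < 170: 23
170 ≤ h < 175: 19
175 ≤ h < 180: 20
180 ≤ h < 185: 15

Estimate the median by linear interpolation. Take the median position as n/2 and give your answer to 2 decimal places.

163.80

Cumulative frequencies: 30, 63, 90, 113, 132, 152, 167
n = 167; position = n/2 = 83.5.
This falls in the class 160 ≤ h < 165: L = 160, F = 63, f = 27, h = 5.
Median ≈ 160 + ((83.5 − 63) / 27) × 5 = 163.7963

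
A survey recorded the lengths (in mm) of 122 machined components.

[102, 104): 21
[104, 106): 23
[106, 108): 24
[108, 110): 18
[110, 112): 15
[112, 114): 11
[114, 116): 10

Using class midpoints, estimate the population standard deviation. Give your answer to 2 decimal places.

Midpoints: 103, 105, 107, 109, 111, 113, 115
n = 122, Σfm = 13166, mean = 107.9180
Σfm² = 1422522
Σf(m − x̄)² = Σfm² − (Σfm)²/n = 1422522 − 13166²/122 = 1673.1803
Population variance = 1673.1803 / 122 = 13.7146
Standard deviation = √13.7146 = 3.7033

3.70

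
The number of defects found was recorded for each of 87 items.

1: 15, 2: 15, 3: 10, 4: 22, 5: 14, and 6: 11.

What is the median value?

4

Cumulative frequencies: 15, 30, 40, 62, 76, 87
n = 87, so the median is the value in position (n+1)/2 = 44.
Position 44 falls at value 4.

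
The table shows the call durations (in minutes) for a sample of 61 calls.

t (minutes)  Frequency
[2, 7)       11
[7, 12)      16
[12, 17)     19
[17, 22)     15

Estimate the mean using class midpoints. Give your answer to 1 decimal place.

12.6

Midpoints: 4.5, 9.5, 14.5, 19.5
Σfm = 11×4.5 + 16×9.5 + 19×14.5 + 15×19.5 = 769.5
n = Σf = 61
Mean = 769.5 / 61 = 12.6148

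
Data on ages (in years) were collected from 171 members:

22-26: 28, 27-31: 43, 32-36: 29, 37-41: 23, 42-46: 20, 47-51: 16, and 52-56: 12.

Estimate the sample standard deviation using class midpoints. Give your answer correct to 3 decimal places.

9.179

Midpoints: 24, 29, 34, 39, 44, 49, 54
n = 171, Σfm = 6114, mean = 35.7544
Σfm² = 232926
Σf(m − x̄)² = Σfm² − (Σfm)²/n = 232926 − 6114²/171 = 14323.6842
Sample variance = 14323.6842 / 170 = 84.2570
Standard deviation = √84.2570 = 9.1792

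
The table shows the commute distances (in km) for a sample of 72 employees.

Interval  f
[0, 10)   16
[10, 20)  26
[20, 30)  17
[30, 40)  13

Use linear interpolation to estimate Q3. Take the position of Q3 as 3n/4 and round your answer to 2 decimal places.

27.06

Cumulative frequencies: 16, 42, 59, 72
n = 72; position = 3n/4 = 54.
This falls in the class [20, 30): L = 20, F = 42, f = 17, h = 10.
Upper quartile ≈ 20 + ((54 − 42) / 17) × 10 = 27.0588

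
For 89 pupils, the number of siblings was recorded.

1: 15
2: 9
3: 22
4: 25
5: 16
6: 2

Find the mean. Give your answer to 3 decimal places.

3.270

Values: 1, 2, 3, 4, 5, 6
Σfx = 15×1 + 9×2 + 22×3 + 25×4 + 16×5 + 2×6 = 291
n = Σf = 89
Mean = 291 / 89 = 3.2697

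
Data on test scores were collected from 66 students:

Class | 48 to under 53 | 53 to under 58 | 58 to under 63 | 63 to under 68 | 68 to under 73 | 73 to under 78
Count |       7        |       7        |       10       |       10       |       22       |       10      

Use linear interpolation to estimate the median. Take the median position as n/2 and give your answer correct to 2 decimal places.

Cumulative frequencies: 7, 14, 24, 34, 56, 66
n = 66; position = n/2 = 33.
This falls in the class 63 to under 68: L = 63, F = 24, f = 10, h = 5.
Median ≈ 63 + ((33 − 24) / 10) × 5 = 67.5000

67.50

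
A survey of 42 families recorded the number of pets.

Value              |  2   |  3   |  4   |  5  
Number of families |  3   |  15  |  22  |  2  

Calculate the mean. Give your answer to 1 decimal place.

Values: 2, 3, 4, 5
Σfx = 3×2 + 15×3 + 22×4 + 2×5 = 149
n = Σf = 42
Mean = 149 / 42 = 3.5476

3.5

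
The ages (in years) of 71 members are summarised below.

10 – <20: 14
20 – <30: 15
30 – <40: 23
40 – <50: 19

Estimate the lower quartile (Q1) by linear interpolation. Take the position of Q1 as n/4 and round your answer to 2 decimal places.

Cumulative frequencies: 14, 29, 52, 71
n = 71; position = n/4 = 17.75.
This falls in the class 20 – <30: L = 20, F = 14, f = 15, h = 10.
Lower quartile ≈ 20 + ((17.75 − 14) / 15) × 10 = 22.5000

22.50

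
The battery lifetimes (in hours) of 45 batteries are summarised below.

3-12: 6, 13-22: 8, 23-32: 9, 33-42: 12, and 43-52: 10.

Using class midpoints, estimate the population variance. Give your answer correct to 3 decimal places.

Midpoints: 7.5, 17.5, 27.5, 37.5, 47.5
n = 45, Σfm = 1357.5, mean = 30.1667
Σfm² = 49031.25
Σf(m − x̄)² = Σfm² − (Σfm)²/n = 49031.25 − 1357.5²/45 = 8080.0000
Population variance = 8080.0000 / 45 = 179.5556

179.556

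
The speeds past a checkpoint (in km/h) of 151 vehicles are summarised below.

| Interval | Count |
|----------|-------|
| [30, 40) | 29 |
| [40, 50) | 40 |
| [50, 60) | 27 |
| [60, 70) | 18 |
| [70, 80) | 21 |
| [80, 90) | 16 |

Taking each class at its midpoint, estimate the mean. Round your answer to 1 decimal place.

55.7

Midpoints: 35, 45, 55, 65, 75, 85
Σfm = 29×35 + 40×45 + 27×55 + 18×65 + 21×75 + 16×85 = 8405
n = Σf = 151
Mean = 8405 / 151 = 55.6623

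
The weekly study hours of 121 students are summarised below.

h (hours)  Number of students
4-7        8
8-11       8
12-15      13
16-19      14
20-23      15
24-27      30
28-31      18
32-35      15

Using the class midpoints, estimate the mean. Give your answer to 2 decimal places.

Midpoints: 5.5, 9.5, 13.5, 17.5, 21.5, 25.5, 29.5, 33.5
Σfm = 8×5.5 + 8×9.5 + 13×13.5 + 14×17.5 + 15×21.5 + 30×25.5 + 18×29.5 + 15×33.5 = 2661.5
n = Σf = 121
Mean = 2661.5 / 121 = 21.9959

22.00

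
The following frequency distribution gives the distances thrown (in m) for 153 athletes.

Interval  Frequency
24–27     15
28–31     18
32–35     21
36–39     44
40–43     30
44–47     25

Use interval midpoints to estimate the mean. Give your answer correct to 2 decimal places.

Midpoints: 25.5, 29.5, 33.5, 37.5, 41.5, 45.5
Σfm = 15×25.5 + 18×29.5 + 21×33.5 + 44×37.5 + 30×41.5 + 25×45.5 = 5649.5
n = Σf = 153
Mean = 5649.5 / 153 = 36.9248

36.92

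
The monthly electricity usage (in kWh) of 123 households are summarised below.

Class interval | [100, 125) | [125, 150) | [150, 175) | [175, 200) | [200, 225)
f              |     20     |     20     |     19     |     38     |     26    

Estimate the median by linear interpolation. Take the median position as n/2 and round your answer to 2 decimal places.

Cumulative frequencies: 20, 40, 59, 97, 123
n = 123; position = n/2 = 61.5.
This falls in the class [175, 200): L = 175, F = 59, f = 38, h = 25.
Median ≈ 175 + ((61.5 − 59) / 38) × 25 = 176.6447

176.64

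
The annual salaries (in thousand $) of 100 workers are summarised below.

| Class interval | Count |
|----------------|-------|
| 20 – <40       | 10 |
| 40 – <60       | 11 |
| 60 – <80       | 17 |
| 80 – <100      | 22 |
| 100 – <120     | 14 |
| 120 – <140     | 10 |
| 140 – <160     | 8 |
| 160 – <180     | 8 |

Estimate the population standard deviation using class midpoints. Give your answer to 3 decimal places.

Midpoints: 30, 50, 70, 90, 110, 130, 150, 170
n = 100, Σfm = 9420, mean = 94.2000
Σfm² = 1047600
Σf(m − x̄)² = Σfm² − (Σfm)²/n = 1047600 − 9420²/100 = 160236.0000
Population variance = 160236.0000 / 100 = 1602.3600
Standard deviation = √1602.3600 = 40.0295

40.029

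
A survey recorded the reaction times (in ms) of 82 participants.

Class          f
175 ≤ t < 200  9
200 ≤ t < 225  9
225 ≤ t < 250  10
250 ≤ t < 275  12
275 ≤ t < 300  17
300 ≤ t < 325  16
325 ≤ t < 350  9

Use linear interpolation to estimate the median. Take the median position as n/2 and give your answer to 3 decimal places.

276.471

Cumulative frequencies: 9, 18, 28, 40, 57, 73, 82
n = 82; position = n/2 = 41.
This falls in the class 275 ≤ t < 300: L = 275, F = 40, f = 17, h = 25.
Median ≈ 275 + ((41 − 40) / 17) × 25 = 276.4706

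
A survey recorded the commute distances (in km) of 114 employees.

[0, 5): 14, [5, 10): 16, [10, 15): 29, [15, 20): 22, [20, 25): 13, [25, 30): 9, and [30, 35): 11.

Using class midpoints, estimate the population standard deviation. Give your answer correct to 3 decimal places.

8.807

Midpoints: 2.5, 7.5, 12.5, 17.5, 22.5, 27.5, 32.5
n = 114, Σfm = 1800, mean = 15.7895
Σfm² = 37262.5
Σf(m − x̄)² = Σfm² − (Σfm)²/n = 37262.5 − 1800²/114 = 8841.4474
Population variance = 8841.4474 / 114 = 77.5566
Standard deviation = √77.5566 = 8.8066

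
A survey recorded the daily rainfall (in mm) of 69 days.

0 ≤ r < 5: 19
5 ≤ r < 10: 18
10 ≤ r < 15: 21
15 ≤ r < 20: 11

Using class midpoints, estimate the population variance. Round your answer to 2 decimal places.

27.41

Midpoints: 2.5, 7.5, 12.5, 17.5
n = 69, Σfm = 637.5, mean = 9.2391
Σfm² = 7781.25
Σf(m − x̄)² = Σfm² − (Σfm)²/n = 7781.25 − 637.5²/69 = 1891.3043
Population variance = 1891.3043 / 69 = 27.4102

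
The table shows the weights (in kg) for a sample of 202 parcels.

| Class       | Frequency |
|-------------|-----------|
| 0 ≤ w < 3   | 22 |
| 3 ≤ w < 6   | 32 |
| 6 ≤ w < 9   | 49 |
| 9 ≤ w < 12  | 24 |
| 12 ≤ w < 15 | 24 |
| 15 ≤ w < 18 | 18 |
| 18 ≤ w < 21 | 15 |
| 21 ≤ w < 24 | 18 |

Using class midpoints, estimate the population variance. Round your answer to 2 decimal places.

Midpoints: 1.5, 4.5, 7.5, 10.5, 13.5, 16.5, 19.5, 22.5
n = 202, Σfm = 2115, mean = 10.4703
Σfm² = 30190.5
Σf(m − x̄)² = Σfm² − (Σfm)²/n = 30190.5 − 2115²/202 = 8045.8218
Population variance = 8045.8218 / 202 = 39.8308

39.83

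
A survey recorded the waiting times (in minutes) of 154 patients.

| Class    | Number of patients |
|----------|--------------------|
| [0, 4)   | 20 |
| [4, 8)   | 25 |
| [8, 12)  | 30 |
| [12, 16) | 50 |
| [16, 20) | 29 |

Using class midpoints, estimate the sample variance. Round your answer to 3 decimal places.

Midpoints: 2, 6, 10, 14, 18
n = 154, Σfm = 1712, mean = 11.1169
Σfm² = 23176
Σf(m − x̄)² = Σfm² − (Σfm)²/n = 23176 − 1712²/154 = 4143.8961
Sample variance = 4143.8961 / 153 = 27.0843

27.084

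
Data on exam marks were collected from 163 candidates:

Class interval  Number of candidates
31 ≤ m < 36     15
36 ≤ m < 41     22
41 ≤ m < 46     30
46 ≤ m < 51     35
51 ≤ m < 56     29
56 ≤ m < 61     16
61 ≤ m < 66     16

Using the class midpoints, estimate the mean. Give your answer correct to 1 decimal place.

Midpoints: 33.5, 38.5, 43.5, 48.5, 53.5, 58.5, 63.5
Σfm = 15×33.5 + 22×38.5 + 30×43.5 + 35×48.5 + 29×53.5 + 16×58.5 + 16×63.5 = 7855.5
n = Σf = 163
Mean = 7855.5 / 163 = 48.1933

48.2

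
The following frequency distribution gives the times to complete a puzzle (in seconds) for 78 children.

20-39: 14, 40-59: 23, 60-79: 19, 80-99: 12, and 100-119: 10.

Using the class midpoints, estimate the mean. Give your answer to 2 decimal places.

Midpoints: 29.5, 49.5, 69.5, 89.5, 109.5
Σfm = 14×29.5 + 23×49.5 + 19×69.5 + 12×89.5 + 10×109.5 = 5041
n = Σf = 78
Mean = 5041 / 78 = 64.6282

64.63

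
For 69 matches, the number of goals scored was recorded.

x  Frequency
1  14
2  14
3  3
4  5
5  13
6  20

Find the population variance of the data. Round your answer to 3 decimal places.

3.945

Values: 1, 2, 3, 4, 5, 6
n = 69, Σfx = 256, mean = 3.7101
Σfx² = 1222
Σf(x − x̄)² = Σfx² − (Σfx)²/n = 1222 − 256²/69 = 272.2029
Population variance = 272.2029 / 69 = 3.9450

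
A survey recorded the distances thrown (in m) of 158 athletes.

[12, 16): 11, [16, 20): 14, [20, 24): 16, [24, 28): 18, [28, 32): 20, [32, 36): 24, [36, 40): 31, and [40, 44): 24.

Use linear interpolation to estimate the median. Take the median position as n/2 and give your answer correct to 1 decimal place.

32.0

Cumulative frequencies: 11, 25, 41, 59, 79, 103, 134, 158
n = 158; position = n/2 = 79.
This falls in the class [28, 32): L = 28, F = 59, f = 20, h = 4.
Median ≈ 28 + ((79 − 59) / 20) × 4 = 32.0000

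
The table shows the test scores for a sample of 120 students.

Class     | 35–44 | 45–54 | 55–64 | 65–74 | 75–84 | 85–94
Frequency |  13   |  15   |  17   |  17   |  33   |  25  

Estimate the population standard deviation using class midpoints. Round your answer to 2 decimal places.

Midpoints: 39.5, 49.5, 59.5, 69.5, 79.5, 89.5
n = 120, Σfm = 8310, mean = 69.2500
Σfm² = 608160
Σf(m − x̄)² = Σfm² − (Σfm)²/n = 608160 − 8310²/120 = 32692.5000
Population variance = 32692.5000 / 120 = 272.4375
Standard deviation = √272.4375 = 16.5057

16.51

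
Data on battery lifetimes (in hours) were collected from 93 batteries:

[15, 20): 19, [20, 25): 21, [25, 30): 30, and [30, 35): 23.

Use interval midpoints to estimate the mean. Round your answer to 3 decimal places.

25.565

Midpoints: 17.5, 22.5, 27.5, 32.5
Σfm = 19×17.5 + 21×22.5 + 30×27.5 + 23×32.5 = 2377.5
n = Σf = 93
Mean = 2377.5 / 93 = 25.5645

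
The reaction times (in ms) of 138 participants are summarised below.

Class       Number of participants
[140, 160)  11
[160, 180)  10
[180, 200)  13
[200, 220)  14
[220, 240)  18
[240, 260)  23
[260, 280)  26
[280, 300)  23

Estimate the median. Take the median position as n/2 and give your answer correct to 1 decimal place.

242.6

Cumulative frequencies: 11, 21, 34, 48, 66, 89, 115, 138
n = 138; position = n/2 = 69.
This falls in the class [240, 260): L = 240, F = 66, f = 23, h = 20.
Median ≈ 240 + ((69 − 66) / 23) × 20 = 242.6087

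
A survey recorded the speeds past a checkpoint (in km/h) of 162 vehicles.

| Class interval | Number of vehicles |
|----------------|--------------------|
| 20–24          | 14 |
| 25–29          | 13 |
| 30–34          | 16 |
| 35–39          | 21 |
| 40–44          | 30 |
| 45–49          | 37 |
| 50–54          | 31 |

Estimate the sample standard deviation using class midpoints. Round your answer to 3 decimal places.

Midpoints: 22, 27, 32, 37, 42, 47, 52
n = 162, Σfm = 6559, mean = 40.4877
Σfm² = 279863
Σf(m − x̄)² = Σfm² − (Σfm)²/n = 279863 − 6559²/162 = 14304.4753
Sample variance = 14304.4753 / 161 = 88.8477
Standard deviation = √88.8477 = 9.4259

9.426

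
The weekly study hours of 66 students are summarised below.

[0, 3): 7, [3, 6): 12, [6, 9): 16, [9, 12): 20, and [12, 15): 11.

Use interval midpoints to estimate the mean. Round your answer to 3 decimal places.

8.227

Midpoints: 1.5, 4.5, 7.5, 10.5, 13.5
Σfm = 7×1.5 + 12×4.5 + 16×7.5 + 20×10.5 + 11×13.5 = 543
n = Σf = 66
Mean = 543 / 66 = 8.2273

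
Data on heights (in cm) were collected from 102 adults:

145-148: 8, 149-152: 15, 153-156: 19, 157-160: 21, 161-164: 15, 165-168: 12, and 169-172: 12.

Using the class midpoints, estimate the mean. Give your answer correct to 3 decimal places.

158.578

Midpoints: 146.5, 150.5, 154.5, 158.5, 162.5, 166.5, 170.5
Σfm = 8×146.5 + 15×150.5 + 19×154.5 + 21×158.5 + 15×162.5 + 12×166.5 + 12×170.5 = 16175
n = Σf = 102
Mean = 16175 / 102 = 158.5784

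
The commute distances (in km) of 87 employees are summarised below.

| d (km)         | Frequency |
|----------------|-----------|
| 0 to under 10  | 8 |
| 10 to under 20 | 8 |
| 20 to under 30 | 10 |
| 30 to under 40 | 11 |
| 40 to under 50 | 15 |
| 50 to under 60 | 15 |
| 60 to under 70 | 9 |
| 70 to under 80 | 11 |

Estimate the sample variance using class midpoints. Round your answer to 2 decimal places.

Midpoints: 5, 15, 25, 35, 45, 55, 65, 75
n = 87, Σfm = 3705, mean = 42.5862
Σfm² = 197375
Σf(m − x̄)² = Σfm² − (Σfm)²/n = 197375 − 3705²/87 = 39593.1034
Sample variance = 39593.1034 / 86 = 460.3849

460.38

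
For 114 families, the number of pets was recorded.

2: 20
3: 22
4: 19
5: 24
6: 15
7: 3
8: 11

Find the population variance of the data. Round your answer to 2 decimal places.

3.26

Values: 2, 3, 4, 5, 6, 7, 8
n = 114, Σfx = 501, mean = 4.3947
Σfx² = 2573
Σf(x − x̄)² = Σfx² − (Σfx)²/n = 2573 − 501²/114 = 371.2368
Population variance = 371.2368 / 114 = 3.2565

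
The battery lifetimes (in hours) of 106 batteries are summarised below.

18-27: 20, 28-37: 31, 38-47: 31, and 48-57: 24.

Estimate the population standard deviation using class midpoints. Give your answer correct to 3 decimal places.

Midpoints: 22.5, 32.5, 42.5, 52.5
n = 106, Σfm = 4035, mean = 38.0660
Σfm² = 165012.5
Σf(m − x̄)² = Σfm² − (Σfm)²/n = 165012.5 − 4035²/106 = 11416.0377
Population variance = 11416.0377 / 106 = 107.6985
Standard deviation = √107.6985 = 10.3778

10.378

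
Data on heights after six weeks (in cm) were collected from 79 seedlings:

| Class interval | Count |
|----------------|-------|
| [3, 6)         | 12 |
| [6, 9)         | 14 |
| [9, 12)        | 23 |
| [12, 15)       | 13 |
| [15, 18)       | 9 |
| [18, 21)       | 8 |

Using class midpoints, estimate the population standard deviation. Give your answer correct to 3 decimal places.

4.520

Midpoints: 4.5, 7.5, 10.5, 13.5, 16.5, 19.5
n = 79, Σfm = 880.5, mean = 11.1456
Σfm² = 11427.75
Σf(m − x̄)² = Σfm² − (Σfm)²/n = 11427.75 − 880.5²/79 = 1614.0759
Population variance = 1614.0759 / 79 = 20.4313
Standard deviation = √20.4313 = 4.5201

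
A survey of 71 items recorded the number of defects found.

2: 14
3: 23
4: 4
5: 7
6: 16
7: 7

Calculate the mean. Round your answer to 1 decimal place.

Values: 2, 3, 4, 5, 6, 7
Σfx = 14×2 + 23×3 + 4×4 + 7×5 + 16×6 + 7×7 = 293
n = Σf = 71
Mean = 293 / 71 = 4.1268

4.1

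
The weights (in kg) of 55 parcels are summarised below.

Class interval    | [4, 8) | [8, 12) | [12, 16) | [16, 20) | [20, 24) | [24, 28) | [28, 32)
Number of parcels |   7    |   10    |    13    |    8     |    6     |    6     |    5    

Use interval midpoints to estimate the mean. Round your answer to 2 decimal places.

Midpoints: 6, 10, 14, 18, 22, 26, 30
Σfm = 7×6 + 10×10 + 13×14 + 8×18 + 6×22 + 6×26 + 5×30 = 906
n = Σf = 55
Mean = 906 / 55 = 16.4727

16.47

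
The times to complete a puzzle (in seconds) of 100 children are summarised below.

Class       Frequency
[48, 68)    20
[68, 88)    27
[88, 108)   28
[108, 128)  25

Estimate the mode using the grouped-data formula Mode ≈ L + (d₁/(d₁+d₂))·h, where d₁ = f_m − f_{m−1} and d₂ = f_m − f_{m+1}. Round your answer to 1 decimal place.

93.0

Modal class: [88, 108) (highest frequency 28).
d₁ = 28 − 27 = 1, d₂ = 28 − 25 = 3
Mode ≈ 88 + (1/(1+3)) × 20 = 88 + 5.0000 = 93.0000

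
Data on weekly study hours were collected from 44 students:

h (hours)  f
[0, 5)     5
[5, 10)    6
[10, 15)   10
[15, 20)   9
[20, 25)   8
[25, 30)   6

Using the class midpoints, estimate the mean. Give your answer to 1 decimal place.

15.6

Midpoints: 2.5, 7.5, 12.5, 17.5, 22.5, 27.5
Σfm = 5×2.5 + 6×7.5 + 10×12.5 + 9×17.5 + 8×22.5 + 6×27.5 = 685
n = Σf = 44
Mean = 685 / 44 = 15.5682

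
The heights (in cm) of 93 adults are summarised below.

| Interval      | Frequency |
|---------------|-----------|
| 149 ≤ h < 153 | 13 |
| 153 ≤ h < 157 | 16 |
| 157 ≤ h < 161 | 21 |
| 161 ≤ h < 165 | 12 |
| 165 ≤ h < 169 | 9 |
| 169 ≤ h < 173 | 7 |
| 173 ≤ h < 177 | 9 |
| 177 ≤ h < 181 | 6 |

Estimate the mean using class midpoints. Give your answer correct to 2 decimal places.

Midpoints: 151, 155, 159, 163, 167, 171, 175, 179
Σfm = 13×151 + 16×155 + 21×159 + 12×163 + 9×167 + 7×171 + 9×175 + 6×179 = 15087
n = Σf = 93
Mean = 15087 / 93 = 162.2258

162.23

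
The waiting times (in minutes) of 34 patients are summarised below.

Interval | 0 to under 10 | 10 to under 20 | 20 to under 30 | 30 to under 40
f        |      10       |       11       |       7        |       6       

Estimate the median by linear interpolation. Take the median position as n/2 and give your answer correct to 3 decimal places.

16.364

Cumulative frequencies: 10, 21, 28, 34
n = 34; position = n/2 = 17.
This falls in the class 10 to under 20: L = 10, F = 10, f = 11, h = 10.
Median ≈ 10 + ((17 − 10) / 11) × 10 = 16.3636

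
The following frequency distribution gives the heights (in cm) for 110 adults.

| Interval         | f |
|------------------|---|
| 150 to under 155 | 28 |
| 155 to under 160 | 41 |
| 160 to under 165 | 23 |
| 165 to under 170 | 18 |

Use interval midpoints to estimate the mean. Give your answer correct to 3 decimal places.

158.909

Midpoints: 152.5, 157.5, 162.5, 167.5
Σfm = 28×152.5 + 41×157.5 + 23×162.5 + 18×167.5 = 17480
n = Σf = 110
Mean = 17480 / 110 = 158.9091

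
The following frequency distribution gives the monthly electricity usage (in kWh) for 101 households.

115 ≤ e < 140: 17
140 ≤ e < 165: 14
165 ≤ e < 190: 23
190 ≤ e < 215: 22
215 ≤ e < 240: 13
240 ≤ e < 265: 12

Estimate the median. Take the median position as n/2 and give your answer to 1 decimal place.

Cumulative frequencies: 17, 31, 54, 76, 89, 101
n = 101; position = n/2 = 50.5.
This falls in the class 165 ≤ e < 190: L = 165, F = 31, f = 23, h = 25.
Median ≈ 165 + ((50.5 − 31) / 23) × 25 = 186.1957

186.2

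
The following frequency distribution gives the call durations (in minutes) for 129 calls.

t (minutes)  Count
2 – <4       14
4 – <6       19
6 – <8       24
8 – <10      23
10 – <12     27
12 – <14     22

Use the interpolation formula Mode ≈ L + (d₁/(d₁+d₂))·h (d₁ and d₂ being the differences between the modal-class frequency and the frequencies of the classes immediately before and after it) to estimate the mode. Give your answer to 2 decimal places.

10.89

Modal class: 10 – <12 (highest frequency 27).
d₁ = 27 − 23 = 4, d₂ = 27 − 22 = 5
Mode ≈ 10 + (4/(4+5)) × 2 = 10 + 0.8889 = 10.8889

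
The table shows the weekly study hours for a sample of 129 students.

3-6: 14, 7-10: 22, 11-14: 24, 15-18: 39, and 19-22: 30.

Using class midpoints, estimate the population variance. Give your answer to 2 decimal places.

Midpoints: 4.5, 8.5, 12.5, 16.5, 20.5
n = 129, Σfm = 1808.5, mean = 14.0194
Σfm² = 28848.25
Σf(m − x̄)² = Σfm² − (Σfm)²/n = 28848.25 − 1808.5²/129 = 3494.2016
Population variance = 3494.2016 / 129 = 27.0868

27.09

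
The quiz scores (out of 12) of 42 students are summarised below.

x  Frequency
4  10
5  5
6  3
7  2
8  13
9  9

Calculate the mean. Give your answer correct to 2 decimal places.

Values: 4, 5, 6, 7, 8, 9
Σfx = 10×4 + 5×5 + 3×6 + 2×7 + 13×8 + 9×9 = 282
n = Σf = 42
Mean = 282 / 42 = 6.7143

6.71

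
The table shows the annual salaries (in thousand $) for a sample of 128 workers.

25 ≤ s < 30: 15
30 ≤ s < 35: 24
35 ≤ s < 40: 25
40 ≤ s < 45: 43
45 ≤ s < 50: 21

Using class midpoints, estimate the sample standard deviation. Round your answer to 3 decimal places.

Midpoints: 27.5, 32.5, 37.5, 42.5, 47.5
n = 128, Σfm = 4955, mean = 38.7109
Σfm² = 196900
Σf(m − x̄)² = Σfm² − (Σfm)²/n = 196900 − 4955²/128 = 5087.3047
Sample variance = 5087.3047 / 127 = 40.0575
Standard deviation = √40.0575 = 6.3291

6.329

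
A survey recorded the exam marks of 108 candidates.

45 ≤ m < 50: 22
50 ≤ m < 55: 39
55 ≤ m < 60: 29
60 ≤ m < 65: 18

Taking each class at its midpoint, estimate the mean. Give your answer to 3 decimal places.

54.491

Midpoints: 47.5, 52.5, 57.5, 62.5
Σfm = 22×47.5 + 39×52.5 + 29×57.5 + 18×62.5 = 5885
n = Σf = 108
Mean = 5885 / 108 = 54.4907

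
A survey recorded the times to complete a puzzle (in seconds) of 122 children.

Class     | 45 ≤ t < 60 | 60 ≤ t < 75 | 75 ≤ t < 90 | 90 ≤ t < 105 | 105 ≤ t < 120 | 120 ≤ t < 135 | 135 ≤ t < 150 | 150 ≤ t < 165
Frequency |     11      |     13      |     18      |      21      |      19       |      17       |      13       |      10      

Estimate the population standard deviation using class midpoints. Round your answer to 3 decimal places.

Midpoints: 52.5, 67.5, 82.5, 97.5, 112.5, 127.5, 142.5, 157.5
n = 122, Σfm = 12720, mean = 104.2623
Σfm² = 1440562.5
Σf(m − x̄)² = Σfm² − (Σfm)²/n = 1440562.5 − 12720²/122 = 114346.1066
Population variance = 114346.1066 / 122 = 937.2632
Standard deviation = √937.2632 = 30.6148

30.615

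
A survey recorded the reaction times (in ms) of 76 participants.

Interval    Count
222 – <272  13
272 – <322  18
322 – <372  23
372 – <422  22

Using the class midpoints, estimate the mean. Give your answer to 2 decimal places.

332.53

Midpoints: 247, 297, 347, 397
Σfm = 13×247 + 18×297 + 23×347 + 22×397 = 25272
n = Σf = 76
Mean = 25272 / 76 = 332.5263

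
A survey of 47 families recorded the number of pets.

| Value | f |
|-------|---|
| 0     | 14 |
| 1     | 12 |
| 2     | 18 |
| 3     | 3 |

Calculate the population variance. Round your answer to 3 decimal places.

0.891

Values: 0, 1, 2, 3
n = 47, Σfx = 57, mean = 1.2128
Σfx² = 111
Σf(x − x̄)² = Σfx² − (Σfx)²/n = 111 − 57²/47 = 41.8723
Population variance = 41.8723 / 47 = 0.8909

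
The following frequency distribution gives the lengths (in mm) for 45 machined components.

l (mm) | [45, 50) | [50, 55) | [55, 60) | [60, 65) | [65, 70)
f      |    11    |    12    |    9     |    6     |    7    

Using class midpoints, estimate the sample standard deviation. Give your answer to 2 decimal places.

Midpoints: 47.5, 52.5, 57.5, 62.5, 67.5
n = 45, Σfm = 2517.5, mean = 55.9444
Σfm² = 142981.25
Σf(m − x̄)² = Σfm² − (Σfm)²/n = 142981.25 − 2517.5²/45 = 2141.1111
Sample variance = 2141.1111 / 44 = 48.6616
Standard deviation = √48.6616 = 6.9758

6.98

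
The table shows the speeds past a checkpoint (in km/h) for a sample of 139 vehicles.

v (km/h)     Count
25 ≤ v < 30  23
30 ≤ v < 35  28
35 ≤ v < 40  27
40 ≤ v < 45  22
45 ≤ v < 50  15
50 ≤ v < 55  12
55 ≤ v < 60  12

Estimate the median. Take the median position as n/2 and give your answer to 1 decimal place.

Cumulative frequencies: 23, 51, 78, 100, 115, 127, 139
n = 139; position = n/2 = 69.5.
This falls in the class 35 ≤ v < 40: L = 35, F = 51, f = 27, h = 5.
Median ≈ 35 + ((69.5 − 51) / 27) × 5 = 38.4259

38.4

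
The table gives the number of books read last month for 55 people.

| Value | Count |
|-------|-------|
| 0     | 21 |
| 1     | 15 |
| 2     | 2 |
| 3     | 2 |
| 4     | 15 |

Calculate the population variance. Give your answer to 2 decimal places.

Values: 0, 1, 2, 3, 4
n = 55, Σfx = 85, mean = 1.5455
Σfx² = 281
Σf(x − x̄)² = Σfx² − (Σfx)²/n = 281 − 85²/55 = 149.6364
Population variance = 149.6364 / 55 = 2.7207

2.72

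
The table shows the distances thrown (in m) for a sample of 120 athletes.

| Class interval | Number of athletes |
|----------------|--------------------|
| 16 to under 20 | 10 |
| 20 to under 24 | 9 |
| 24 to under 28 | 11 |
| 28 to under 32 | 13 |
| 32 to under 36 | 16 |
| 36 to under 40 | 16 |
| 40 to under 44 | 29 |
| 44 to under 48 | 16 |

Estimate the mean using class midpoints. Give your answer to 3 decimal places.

34.667

Midpoints: 18, 22, 26, 30, 34, 38, 42, 46
Σfm = 10×18 + 9×22 + 11×26 + 13×30 + 16×34 + 16×38 + 29×42 + 16×46 = 4160
n = Σf = 120
Mean = 4160 / 120 = 34.6667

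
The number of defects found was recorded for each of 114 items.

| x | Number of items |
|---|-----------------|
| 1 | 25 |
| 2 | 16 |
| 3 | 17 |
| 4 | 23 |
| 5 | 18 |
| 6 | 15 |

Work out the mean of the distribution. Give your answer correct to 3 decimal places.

Values: 1, 2, 3, 4, 5, 6
Σfx = 25×1 + 16×2 + 17×3 + 23×4 + 18×5 + 15×6 = 380
n = Σf = 114
Mean = 380 / 114 = 3.3333

3.333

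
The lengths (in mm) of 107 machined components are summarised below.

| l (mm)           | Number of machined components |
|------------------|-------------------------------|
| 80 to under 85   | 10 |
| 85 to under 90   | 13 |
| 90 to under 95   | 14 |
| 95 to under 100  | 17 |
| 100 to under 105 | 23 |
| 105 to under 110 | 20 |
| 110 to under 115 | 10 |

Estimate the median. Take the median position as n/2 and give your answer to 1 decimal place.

99.9

Cumulative frequencies: 10, 23, 37, 54, 77, 97, 107
n = 107; position = n/2 = 53.5.
This falls in the class 95 to under 100: L = 95, F = 37, f = 17, h = 5.
Median ≈ 95 + ((53.5 − 37) / 17) × 5 = 99.8529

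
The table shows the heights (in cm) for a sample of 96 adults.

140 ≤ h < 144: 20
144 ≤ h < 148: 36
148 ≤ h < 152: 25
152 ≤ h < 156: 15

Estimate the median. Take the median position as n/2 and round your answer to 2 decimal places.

147.11

Cumulative frequencies: 20, 56, 81, 96
n = 96; position = n/2 = 48.
This falls in the class 144 ≤ h < 148: L = 144, F = 20, f = 36, h = 4.
Median ≈ 144 + ((48 − 20) / 36) × 4 = 147.1111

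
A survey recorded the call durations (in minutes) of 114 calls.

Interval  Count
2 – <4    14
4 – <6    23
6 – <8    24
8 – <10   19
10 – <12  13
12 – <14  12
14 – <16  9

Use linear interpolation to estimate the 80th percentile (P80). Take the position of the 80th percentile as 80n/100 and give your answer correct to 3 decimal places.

Cumulative frequencies: 14, 37, 61, 80, 93, 105, 114
n = 114; position = 80n/100 = 91.2.
This falls in the class 10 – <12: L = 10, F = 80, f = 13, h = 2.
80th percentile ≈ 10 + ((91.2 − 80) / 13) × 2 = 11.7231

11.723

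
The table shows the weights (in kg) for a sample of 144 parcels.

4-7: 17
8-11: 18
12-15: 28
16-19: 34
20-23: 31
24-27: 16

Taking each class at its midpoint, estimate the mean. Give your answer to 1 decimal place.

16.1

Midpoints: 5.5, 9.5, 13.5, 17.5, 21.5, 25.5
Σfm = 17×5.5 + 18×9.5 + 28×13.5 + 34×17.5 + 31×21.5 + 16×25.5 = 2312
n = Σf = 144
Mean = 2312 / 144 = 16.0556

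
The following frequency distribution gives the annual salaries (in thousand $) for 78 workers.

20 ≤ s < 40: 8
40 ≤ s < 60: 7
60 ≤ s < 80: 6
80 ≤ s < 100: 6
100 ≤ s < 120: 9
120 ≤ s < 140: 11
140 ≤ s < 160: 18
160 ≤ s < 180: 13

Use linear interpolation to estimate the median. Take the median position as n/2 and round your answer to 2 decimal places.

Cumulative frequencies: 8, 15, 21, 27, 36, 47, 65, 78
n = 78; position = n/2 = 39.
This falls in the class 120 ≤ s < 140: L = 120, F = 36, f = 11, h = 20.
Median ≈ 120 + ((39 − 36) / 11) × 20 = 125.4545

125.45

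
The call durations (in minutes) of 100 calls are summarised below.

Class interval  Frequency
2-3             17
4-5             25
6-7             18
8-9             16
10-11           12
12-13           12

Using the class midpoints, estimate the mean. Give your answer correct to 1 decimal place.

6.8

Midpoints: 2.5, 4.5, 6.5, 8.5, 10.5, 12.5
Σfm = 17×2.5 + 25×4.5 + 18×6.5 + 16×8.5 + 12×10.5 + 12×12.5 = 684
n = Σf = 100
Mean = 684 / 100 = 6.8400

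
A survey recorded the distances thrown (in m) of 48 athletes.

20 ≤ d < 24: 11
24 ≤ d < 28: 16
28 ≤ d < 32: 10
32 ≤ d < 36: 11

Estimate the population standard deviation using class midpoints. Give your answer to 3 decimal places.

Midpoints: 22, 26, 30, 34
n = 48, Σfm = 1332, mean = 27.7500
Σfm² = 37856
Σf(m − x̄)² = Σfm² − (Σfm)²/n = 37856 − 1332²/48 = 893.0000
Population variance = 893.0000 / 48 = 18.6042
Standard deviation = √18.6042 = 4.3133

4.313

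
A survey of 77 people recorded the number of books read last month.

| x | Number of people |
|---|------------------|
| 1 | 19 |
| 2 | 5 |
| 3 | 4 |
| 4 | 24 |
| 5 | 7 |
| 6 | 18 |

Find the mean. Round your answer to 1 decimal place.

3.6

Values: 1, 2, 3, 4, 5, 6
Σfx = 19×1 + 5×2 + 4×3 + 24×4 + 7×5 + 18×6 = 280
n = Σf = 77
Mean = 280 / 77 = 3.6364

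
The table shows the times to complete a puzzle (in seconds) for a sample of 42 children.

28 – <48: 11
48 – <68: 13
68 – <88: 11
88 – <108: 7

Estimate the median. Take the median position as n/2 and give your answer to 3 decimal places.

Cumulative frequencies: 11, 24, 35, 42
n = 42; position = n/2 = 21.
This falls in the class 48 – <68: L = 48, F = 11, f = 13, h = 20.
Median ≈ 48 + ((21 − 11) / 13) × 20 = 63.3846

63.385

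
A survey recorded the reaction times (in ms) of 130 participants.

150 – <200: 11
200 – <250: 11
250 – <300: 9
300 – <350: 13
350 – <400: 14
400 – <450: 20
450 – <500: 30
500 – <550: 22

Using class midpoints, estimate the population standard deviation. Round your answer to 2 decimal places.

111.88

Midpoints: 175, 225, 275, 325, 375, 425, 475, 525
n = 130, Σfm = 50650, mean = 389.6154
Σfm² = 21361250
Σf(m − x̄)² = Σfm² − (Σfm)²/n = 21361250 − 50650²/130 = 1627230.7692
Population variance = 1627230.7692 / 130 = 12517.1598
Standard deviation = √12517.1598 = 111.8801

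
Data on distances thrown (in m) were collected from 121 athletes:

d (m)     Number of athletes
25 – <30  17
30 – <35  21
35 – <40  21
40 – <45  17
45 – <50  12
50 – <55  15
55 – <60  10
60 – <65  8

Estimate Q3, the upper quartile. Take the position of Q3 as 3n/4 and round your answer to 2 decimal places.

Cumulative frequencies: 17, 38, 59, 76, 88, 103, 113, 121
n = 121; position = 3n/4 = 90.75.
This falls in the class 50 – <55: L = 50, F = 88, f = 15, h = 5.
Upper quartile ≈ 50 + ((90.75 − 88) / 15) × 5 = 50.9167

50.92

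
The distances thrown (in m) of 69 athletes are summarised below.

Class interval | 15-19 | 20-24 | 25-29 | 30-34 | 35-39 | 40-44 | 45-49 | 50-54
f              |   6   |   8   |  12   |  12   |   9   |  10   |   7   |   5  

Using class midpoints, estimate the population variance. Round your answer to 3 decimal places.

102.048

Midpoints: 17, 22, 27, 32, 37, 42, 47, 52
n = 69, Σfm = 2328, mean = 33.7391
Σfm² = 85586
Σf(m − x̄)² = Σfm² − (Σfm)²/n = 85586 − 2328²/69 = 7041.3043
Population variance = 7041.3043 / 69 = 102.0479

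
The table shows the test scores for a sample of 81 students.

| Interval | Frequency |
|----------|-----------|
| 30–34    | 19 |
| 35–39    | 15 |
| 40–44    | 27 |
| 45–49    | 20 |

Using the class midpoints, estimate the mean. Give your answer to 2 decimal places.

39.96

Midpoints: 32, 37, 42, 47
Σfm = 19×32 + 15×37 + 27×42 + 20×47 = 3237
n = Σf = 81
Mean = 3237 / 81 = 39.9630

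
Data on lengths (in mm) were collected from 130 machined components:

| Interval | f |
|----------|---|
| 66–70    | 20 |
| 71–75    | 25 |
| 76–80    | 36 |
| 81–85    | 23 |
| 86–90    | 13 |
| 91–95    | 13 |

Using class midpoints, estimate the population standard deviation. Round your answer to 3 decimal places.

7.506

Midpoints: 68, 73, 78, 83, 88, 93
n = 130, Σfm = 10255, mean = 78.8846
Σfm² = 816285
Σf(m − x̄)² = Σfm² − (Σfm)²/n = 816285 − 10255²/130 = 7323.2692
Population variance = 7323.2692 / 130 = 56.3328
Standard deviation = √56.3328 = 7.5055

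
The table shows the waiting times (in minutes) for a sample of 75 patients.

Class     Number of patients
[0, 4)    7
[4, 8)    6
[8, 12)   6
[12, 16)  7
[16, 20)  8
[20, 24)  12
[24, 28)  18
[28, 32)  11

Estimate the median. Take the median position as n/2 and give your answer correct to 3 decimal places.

Cumulative frequencies: 7, 13, 19, 26, 34, 46, 64, 75
n = 75; position = n/2 = 37.5.
This falls in the class [20, 24): L = 20, F = 34, f = 12, h = 4.
Median ≈ 20 + ((37.5 − 34) / 12) × 4 = 21.1667

21.167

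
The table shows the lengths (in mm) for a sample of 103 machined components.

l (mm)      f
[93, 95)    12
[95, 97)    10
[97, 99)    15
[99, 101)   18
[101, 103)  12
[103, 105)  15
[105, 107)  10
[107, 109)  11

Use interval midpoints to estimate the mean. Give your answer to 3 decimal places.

Midpoints: 94, 96, 98, 100, 102, 104, 106, 108
Σfm = 12×94 + 10×96 + 15×98 + 18×100 + 12×102 + 15×104 + 10×106 + 11×108 = 10390
n = Σf = 103
Mean = 10390 / 103 = 100.8738

100.874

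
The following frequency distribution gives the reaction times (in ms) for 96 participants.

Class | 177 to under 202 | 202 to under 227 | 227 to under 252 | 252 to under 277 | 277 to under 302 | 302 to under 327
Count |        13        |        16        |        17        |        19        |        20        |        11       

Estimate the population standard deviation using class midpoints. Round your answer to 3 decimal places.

Midpoints: 189.5, 214.5, 239.5, 264.5, 289.5, 314.5
n = 96, Σfm = 24242, mean = 252.5208
Σfm² = 6271584
Σf(m − x̄)² = Σfm² − (Σfm)²/n = 6271584 − 24242²/96 = 149973.9583
Population variance = 149973.9583 / 96 = 1562.2287
Standard deviation = √1562.2287 = 39.5250

39.525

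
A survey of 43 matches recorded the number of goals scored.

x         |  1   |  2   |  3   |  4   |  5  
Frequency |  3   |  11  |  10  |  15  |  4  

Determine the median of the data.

3

Cumulative frequencies: 3, 14, 24, 39, 43
n = 43, so the median is the value in position (n+1)/2 = 22.
Position 22 falls at value 3.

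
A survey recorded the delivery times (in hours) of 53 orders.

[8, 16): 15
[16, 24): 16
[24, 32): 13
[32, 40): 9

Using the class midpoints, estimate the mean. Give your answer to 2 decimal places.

22.42

Midpoints: 12, 20, 28, 36
Σfm = 15×12 + 16×20 + 13×28 + 9×36 = 1188
n = Σf = 53
Mean = 1188 / 53 = 22.4151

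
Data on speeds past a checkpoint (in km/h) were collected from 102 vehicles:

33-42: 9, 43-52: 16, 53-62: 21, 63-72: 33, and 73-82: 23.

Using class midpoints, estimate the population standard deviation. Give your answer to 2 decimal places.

12.41

Midpoints: 37.5, 47.5, 57.5, 67.5, 77.5
n = 102, Σfm = 6315, mean = 61.9118
Σfm² = 406687.5
Σf(m − x̄)² = Σfm² − (Σfm)²/n = 406687.5 − 6315²/102 = 15714.7059
Population variance = 15714.7059 / 102 = 154.0657
Standard deviation = √154.0657 = 12.4123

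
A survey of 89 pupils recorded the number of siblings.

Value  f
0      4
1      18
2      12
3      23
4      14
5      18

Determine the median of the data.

Cumulative frequencies: 4, 22, 34, 57, 71, 89
n = 89, so the median is the value in position (n+1)/2 = 45.
Position 45 falls at value 3.

3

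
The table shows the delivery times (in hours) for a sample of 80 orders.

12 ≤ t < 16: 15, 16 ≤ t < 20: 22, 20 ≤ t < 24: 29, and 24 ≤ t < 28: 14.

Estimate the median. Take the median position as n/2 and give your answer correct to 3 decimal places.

20.414

Cumulative frequencies: 15, 37, 66, 80
n = 80; position = n/2 = 40.
This falls in the class 20 ≤ t < 24: L = 20, F = 37, f = 29, h = 4.
Median ≈ 20 + ((40 − 37) / 29) × 4 = 20.4138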